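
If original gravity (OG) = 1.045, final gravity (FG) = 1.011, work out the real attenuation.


AA = (OG−FG)/(OG−1)·100;  RA = AA·0.8192
AA = (1.045 − 1.011)/(1.045 − 1)·100 = 75.5556
RA = 75.5556·0.8192

61.8951 %


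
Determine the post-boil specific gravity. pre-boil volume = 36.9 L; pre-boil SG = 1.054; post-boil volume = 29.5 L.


SG_post = 1 + (SG_pre − 1)·V_pre/V_post
pts_pre = (1.054 − 1)·1000 = 54.0000
pts_post = 54.0000·36.9/29.5 = 67.5458
SG_post = 1 + 67.5458/1000

1.0675


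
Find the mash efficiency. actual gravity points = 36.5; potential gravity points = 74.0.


efficiency = actual / potential × 100
efficiency = 36.5 / 74.0 × 100

49.3243 %


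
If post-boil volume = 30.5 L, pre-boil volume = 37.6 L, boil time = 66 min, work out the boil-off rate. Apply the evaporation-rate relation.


rate = (V_pre − V_post) / (t_min/60)
rate = (37.6 − 30.5) / (66/60)

6.4545 L/hr


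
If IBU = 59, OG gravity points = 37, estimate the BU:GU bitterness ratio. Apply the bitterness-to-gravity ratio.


BU:GU = IBU / OG_points
BU:GU = 59 / 37

1.5946


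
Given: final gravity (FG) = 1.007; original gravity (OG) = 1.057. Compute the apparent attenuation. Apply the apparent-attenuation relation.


AA = (OG − FG)/(OG − 1) · 100
AA = (1.057 − 1.007)/(1.057 − 1) · 100

87.7193 %


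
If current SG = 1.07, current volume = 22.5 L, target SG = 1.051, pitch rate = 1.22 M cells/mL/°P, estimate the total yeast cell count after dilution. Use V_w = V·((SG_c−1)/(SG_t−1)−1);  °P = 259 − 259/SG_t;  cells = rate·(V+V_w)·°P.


V_w = 22.5·((1.07−1)/(1.051−1)−1) = 8.3824
V_final = 22.5 + 8.3824 = 30.8824
°P = 259 − 259/1.051 = 12.5680
cells = 1.22·30.8824·12.5680

473.5190 billion cells


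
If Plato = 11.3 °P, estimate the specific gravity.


SG = 259/(259 − P)
SG = 259/(259 − 11.3)

1.0456


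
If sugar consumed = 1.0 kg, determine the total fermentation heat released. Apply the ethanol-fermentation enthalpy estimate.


Q = m_sugar · 590 kJ/kg
Q = 1.0 · 590

590.0000 kJ


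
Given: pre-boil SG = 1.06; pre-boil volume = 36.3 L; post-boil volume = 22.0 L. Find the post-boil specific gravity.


SG_post = 1 + (SG_pre − 1)·V_pre/V_post
pts_pre = (1.06 − 1)·1000 = 60.0000
pts_post = 60.0000·36.3/22.0 = 99.0000
SG_post = 1 + 99.0000/1000

1.0990


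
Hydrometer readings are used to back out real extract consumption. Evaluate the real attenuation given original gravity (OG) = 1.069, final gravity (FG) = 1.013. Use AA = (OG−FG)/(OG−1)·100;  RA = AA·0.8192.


AA = (1.069 − 1.013)/(1.069 − 1)·100 = 81.1594
RA = 81.1594·0.8192

66.4858 %


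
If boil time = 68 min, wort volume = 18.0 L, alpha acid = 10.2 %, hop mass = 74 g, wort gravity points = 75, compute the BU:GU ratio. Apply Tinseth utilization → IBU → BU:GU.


U = 1.65·0.000125^(GP/1000)·(1−e^(−0.04t))/4.15;  IBU = (α/100)·m·U·1000/V;  BU:GU = IBU/GP
U = 1.65·0.000125^(75/1000)·(1−e^(−0.04·68))/4.15 = 0.1893
IBU = (10.2/100)·74·0.1893·1000/18.0 = 79.3722
BU:GU = 79.3722/75

1.0583


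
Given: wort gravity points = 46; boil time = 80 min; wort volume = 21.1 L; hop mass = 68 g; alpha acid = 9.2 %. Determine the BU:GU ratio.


U = 1.65·0.000125^(GP/1000)·(1−e^(−0.04t))/4.15;  IBU = (α/100)·m·U·1000/V;  BU:GU = IBU/GP
U = 1.65·0.000125^(46/1000)·(1−e^(−0.04·80))/4.15 = 0.2522
IBU = (9.2/100)·68·0.2522·1000/21.1 = 74.7884
BU:GU = 74.7884/46

1.6258


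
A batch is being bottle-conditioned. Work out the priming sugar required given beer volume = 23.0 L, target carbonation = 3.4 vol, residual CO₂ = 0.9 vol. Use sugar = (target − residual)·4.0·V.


sugar = (3.4 − 0.9)·4.0·23.0

230.0000 g


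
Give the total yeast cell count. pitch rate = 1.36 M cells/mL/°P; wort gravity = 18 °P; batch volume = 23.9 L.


cells (billions) = rate · V_L · °P
cells = 1.36 · 23.9 · 18

585.0720 billion cells


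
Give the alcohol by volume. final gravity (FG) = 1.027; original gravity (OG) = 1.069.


ABV = (OG − FG) · 131.25
ABV = (1.069 − 1.027) · 131.25

5.5125 % ABV


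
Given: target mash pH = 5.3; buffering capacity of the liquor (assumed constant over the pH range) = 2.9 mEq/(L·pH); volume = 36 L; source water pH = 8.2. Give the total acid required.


acid = buffering capacity · (pH_source − pH_target) · V
acid = 2.9 · (8.2 − 5.3) · 36

302.7600 mEq


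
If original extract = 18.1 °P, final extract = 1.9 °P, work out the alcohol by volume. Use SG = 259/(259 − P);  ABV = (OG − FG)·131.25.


OG = 259/(259 − 18.1) = 1.0751
FG = 259/(259 − 1.9) = 1.0074
ABV = (1.0751 − 1.0074)·131.25

8.8915 % ABV


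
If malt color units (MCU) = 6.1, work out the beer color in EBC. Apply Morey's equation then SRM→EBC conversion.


SRM = 1.4922·MCU^0.6859;  EBC = SRM·1.97
SRM = 1.4922·6.1^0.6859 = 5.1580
EBC = 5.1580·1.97

10.1613 EBC


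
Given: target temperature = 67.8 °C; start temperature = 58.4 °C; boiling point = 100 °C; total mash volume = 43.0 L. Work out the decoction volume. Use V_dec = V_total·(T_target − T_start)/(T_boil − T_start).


V_dec = 43.0·(67.8 − 58.4)/(100 − 58.4)

9.7163 L


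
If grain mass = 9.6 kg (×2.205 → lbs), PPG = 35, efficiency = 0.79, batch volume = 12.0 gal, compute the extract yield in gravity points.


points = lbs × PPG × eff / vol
lbs = 9.6 × 2.205 = 21.1680
points = 21.1680 × 35 × 0.79 / 12.0

48.7746 points


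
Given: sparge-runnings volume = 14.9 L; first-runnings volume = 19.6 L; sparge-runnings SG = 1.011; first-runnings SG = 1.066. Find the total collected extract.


total = Σ (SG_i − 1)·1000·V_i
first = (1.066 − 1)·1000·19.6 = 1293.6000
sparge = (1.011 − 1)·1000·14.9 = 163.9000
total = 1293.6000 + 163.9000

1457.5000 gravity·L


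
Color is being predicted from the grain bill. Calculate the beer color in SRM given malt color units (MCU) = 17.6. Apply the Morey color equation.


SRM = 1.4922 · MCU^0.6859
SRM = 1.4922 · 17.6^0.6859

10.6690 SRM


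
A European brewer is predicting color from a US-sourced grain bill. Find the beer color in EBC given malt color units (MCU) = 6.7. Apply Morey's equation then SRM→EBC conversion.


SRM = 1.4922·MCU^0.6859;  EBC = SRM·1.97
SRM = 1.4922·6.7^0.6859 = 5.5009
EBC = 5.5009·1.97

10.8367 EBC


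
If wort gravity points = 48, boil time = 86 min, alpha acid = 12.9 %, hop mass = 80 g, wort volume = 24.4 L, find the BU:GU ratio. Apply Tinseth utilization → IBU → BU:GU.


U = 1.65·0.000125^(GP/1000)·(1−e^(−0.04t))/4.15;  IBU = (α/100)·m·U·1000/V;  BU:GU = IBU/GP
U = 1.65·0.000125^(48/1000)·(1−e^(−0.04·86))/4.15 = 0.2500
IBU = (12.9/100)·80·0.2500·1000/24.4 = 105.7362
BU:GU = 105.7362/48

2.2028


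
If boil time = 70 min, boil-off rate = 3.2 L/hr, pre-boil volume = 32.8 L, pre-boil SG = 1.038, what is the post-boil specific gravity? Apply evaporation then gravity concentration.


V_post = V_pre − rate·(t/60);  SG_post = 1 + (SG_pre−1)·V_pre/V_post
V_post = 32.8 − 3.2·(70/60) = 29.0667
SG_post = 1 + (1.038 − 1)·32.8/29.0667

1.0429


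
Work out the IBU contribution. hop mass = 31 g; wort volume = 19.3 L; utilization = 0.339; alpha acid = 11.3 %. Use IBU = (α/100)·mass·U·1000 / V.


IBU = (11.3/100)·31·0.339·1000 / 19.3

61.5294 IBU


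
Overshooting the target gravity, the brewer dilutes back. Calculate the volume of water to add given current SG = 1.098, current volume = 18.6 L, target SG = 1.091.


V_water = V·((SG_curr − 1)/(SG_target − 1) − 1)
V_water = 18.6·((1.098 − 1)/(1.091 − 1) − 1)

1.4308 L


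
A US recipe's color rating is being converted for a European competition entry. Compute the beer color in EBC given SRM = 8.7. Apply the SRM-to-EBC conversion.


EBC = SRM · 1.97
EBC = 8.7 · 1.97

17.1390 EBC


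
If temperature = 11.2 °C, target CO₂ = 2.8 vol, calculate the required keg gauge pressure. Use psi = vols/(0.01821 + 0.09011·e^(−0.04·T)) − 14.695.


psi = 2.8/(0.01821 + 0.09011·e^(−0.04·11.2)) − 14.695

22.2532 psi


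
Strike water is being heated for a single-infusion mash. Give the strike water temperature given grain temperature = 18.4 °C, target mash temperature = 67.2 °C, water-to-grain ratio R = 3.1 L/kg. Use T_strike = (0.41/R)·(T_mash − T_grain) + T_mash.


T_strike = (0.41/3.1)·(67.2 − 18.4) + 67.2

73.6542 °C


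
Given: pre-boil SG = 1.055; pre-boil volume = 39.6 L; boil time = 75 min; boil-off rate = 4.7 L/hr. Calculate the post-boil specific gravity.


V_post = V_pre − rate·(t/60);  SG_post = 1 + (SG_pre−1)·V_pre/V_post
V_post = 39.6 − 4.7·(75/60) = 33.7250
SG_post = 1 + (1.055 − 1)·39.6/33.7250

1.0646


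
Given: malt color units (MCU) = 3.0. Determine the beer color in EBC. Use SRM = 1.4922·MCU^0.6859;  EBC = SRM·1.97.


SRM = 1.4922·3.0^0.6859 = 3.1702
EBC = 3.1702·1.97

6.2453 EBC


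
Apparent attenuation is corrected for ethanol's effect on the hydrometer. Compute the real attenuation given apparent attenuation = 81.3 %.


RA = AA · 0.8192
RA = 81.3 · 0.8192

66.6010 %


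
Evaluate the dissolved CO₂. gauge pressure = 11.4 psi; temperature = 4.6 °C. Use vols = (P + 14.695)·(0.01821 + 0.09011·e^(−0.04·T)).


vols = (11.4 + 14.695)·(0.01821 + 0.09011·e^(−0.04·4.6))

2.4314 volumes


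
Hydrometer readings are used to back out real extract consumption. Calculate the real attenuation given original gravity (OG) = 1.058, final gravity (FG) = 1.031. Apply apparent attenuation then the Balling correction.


AA = (OG−FG)/(OG−1)·100;  RA = AA·0.8192
AA = (1.058 − 1.031)/(1.058 − 1)·100 = 46.5517
RA = 46.5517·0.8192

38.1352 %


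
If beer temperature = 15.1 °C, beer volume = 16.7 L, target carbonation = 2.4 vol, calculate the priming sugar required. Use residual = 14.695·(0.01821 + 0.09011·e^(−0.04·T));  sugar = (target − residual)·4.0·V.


residual = 14.695·(0.01821 + 0.09011·e^(−0.04·15.1)) = 0.9914
sugar = (2.4 − 0.9914)·4.0·16.7

94.0936 g


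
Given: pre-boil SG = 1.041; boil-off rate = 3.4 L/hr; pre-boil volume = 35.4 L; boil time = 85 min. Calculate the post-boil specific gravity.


V_post = V_pre − rate·(t/60);  SG_post = 1 + (SG_pre−1)·V_pre/V_post
V_post = 35.4 − 3.4·(85/60) = 30.5833
SG_post = 1 + (1.041 − 1)·35.4/30.5833

1.0475


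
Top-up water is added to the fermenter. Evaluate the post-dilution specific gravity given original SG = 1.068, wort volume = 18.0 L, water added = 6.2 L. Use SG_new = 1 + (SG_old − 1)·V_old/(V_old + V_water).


pts = (1.068 − 1)·1000·18.0/(18.0 + 6.2) = 50.5785
SG_new = 1 + 50.5785/1000

1.0506


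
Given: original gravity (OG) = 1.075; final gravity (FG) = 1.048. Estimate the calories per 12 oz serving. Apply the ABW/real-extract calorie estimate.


ABW = (OG−FG)·131.25·0.79/FG;  °P = 259 − 259/SG (for OG→OE and FG→AE);  RE = 0.1808·OE + 0.8192·AE;  Cal = (6.9·ABW + 4·(RE−0.1))·FG·3.55
ABW = (1.075 − 1.048)·131.25·0.79/1.048 = 2.6713
OE = 259 − 259/1.075 = 18.0698 °P
AE = 259 − 259/1.048 = 11.8626 °P
RE = 0.1808·18.0698 + 0.8192·11.8626 = 12.9849 °P
Cal = (6.9·2.6713 + 4·(12.9849−0.1))·1.048·3.55

260.3225 kcal


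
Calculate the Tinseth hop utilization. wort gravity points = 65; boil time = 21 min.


U = 1.65·0.000125^(GP/1000) · (1 − e^(−0.04·t))/4.15
bigness = 1.65·0.000125^(65/1000) = 0.9200
boil_factor = (1 − e^(−0.04·21))/4.15 = 0.1369
U = 0.9200 · 0.1369

0.1260


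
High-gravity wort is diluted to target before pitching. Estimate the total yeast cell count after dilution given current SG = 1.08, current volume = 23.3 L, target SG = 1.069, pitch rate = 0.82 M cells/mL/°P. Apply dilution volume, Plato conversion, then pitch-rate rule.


V_w = V·((SG_c−1)/(SG_t−1)−1);  °P = 259 − 259/SG_t;  cells = rate·(V+V_w)·°P
V_w = 23.3·((1.08−1)/(1.069−1)−1) = 3.7145
V_final = 23.3 + 3.7145 = 27.0145
°P = 259 − 259/1.069 = 16.7175
cells = 0.82·27.0145·16.7175

370.3240 billion cells


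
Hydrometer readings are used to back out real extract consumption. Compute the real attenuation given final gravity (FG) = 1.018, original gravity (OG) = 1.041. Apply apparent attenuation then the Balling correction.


AA = (OG−FG)/(OG−1)·100;  RA = AA·0.8192
AA = (1.041 − 1.018)/(1.041 − 1)·100 = 56.0976
RA = 56.0976·0.8192

45.9551 %


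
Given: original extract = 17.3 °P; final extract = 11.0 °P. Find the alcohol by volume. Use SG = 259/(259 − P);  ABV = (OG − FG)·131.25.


OG = 259/(259 − 17.3) = 1.0716
FG = 259/(259 − 11.0) = 1.0444
ABV = (1.0716 − 1.0444)·131.25

3.5728 % ABV


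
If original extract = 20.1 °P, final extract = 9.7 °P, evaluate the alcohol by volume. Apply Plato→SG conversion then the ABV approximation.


SG = 259/(259 − P);  ABV = (OG − FG)·131.25
OG = 259/(259 − 20.1) = 1.0841
FG = 259/(259 − 9.7) = 1.0389
ABV = (1.0841 − 1.0389)·131.25

5.9360 % ABV


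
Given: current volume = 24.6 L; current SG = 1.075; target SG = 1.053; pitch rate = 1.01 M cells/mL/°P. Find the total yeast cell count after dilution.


V_w = V·((SG_c−1)/(SG_t−1)−1);  °P = 259 − 259/SG_t;  cells = rate·(V+V_w)·°P
V_w = 24.6·((1.075−1)/(1.053−1)−1) = 10.2113
V_final = 24.6 + 10.2113 = 34.8113
°P = 259 − 259/1.053 = 13.0361
cells = 1.01·34.8113·13.0361

458.3415 billion cells


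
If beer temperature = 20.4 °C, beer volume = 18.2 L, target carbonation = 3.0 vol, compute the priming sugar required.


residual = 14.695·(0.01821 + 0.09011·e^(−0.04·T));  sugar = (target − residual)·4.0·V
residual = 14.695·(0.01821 + 0.09011·e^(−0.04·20.4)) = 0.8531
sugar = (3.0 − 0.8531)·4.0·18.2

156.2915 g


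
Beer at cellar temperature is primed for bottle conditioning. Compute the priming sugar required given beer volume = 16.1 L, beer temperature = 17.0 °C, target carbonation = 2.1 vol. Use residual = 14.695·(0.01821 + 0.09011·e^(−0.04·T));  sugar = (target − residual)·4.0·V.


residual = 14.695·(0.01821 + 0.09011·e^(−0.04·17.0)) = 0.9384
sugar = (2.1 − 0.9384)·4.0·16.1

74.8044 g


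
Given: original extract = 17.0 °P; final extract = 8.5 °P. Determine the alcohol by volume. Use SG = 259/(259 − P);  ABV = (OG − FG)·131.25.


OG = 259/(259 − 17.0) = 1.0702
FG = 259/(259 − 8.5) = 1.0339
ABV = (1.0702 − 1.0339)·131.25

4.7664 % ABV


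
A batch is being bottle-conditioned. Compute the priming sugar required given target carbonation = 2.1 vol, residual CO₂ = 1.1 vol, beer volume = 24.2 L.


sugar = (target − residual)·4.0·V
sugar = (2.1 − 1.1)·4.0·24.2

96.8000 g


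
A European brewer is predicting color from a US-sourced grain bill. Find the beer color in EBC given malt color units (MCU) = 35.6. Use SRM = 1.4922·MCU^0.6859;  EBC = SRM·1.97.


SRM = 1.4922·35.6^0.6859 = 17.2968
EBC = 17.2968·1.97

34.0748 EBC


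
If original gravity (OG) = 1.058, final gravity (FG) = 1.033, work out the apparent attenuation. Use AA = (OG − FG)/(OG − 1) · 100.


AA = (1.058 − 1.033)/(1.058 − 1) · 100

43.1034 %


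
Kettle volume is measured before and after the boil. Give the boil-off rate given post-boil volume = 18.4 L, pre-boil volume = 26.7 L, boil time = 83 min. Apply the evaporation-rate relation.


rate = (V_pre − V_post) / (t_min/60)
rate = (26.7 − 18.4) / (83/60)

6.0000 L/hr


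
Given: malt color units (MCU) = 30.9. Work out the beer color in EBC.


SRM = 1.4922·MCU^0.6859;  EBC = SRM·1.97
SRM = 1.4922·30.9^0.6859 = 15.6960
EBC = 15.6960·1.97

30.9212 EBC


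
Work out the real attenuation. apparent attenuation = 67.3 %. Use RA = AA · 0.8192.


RA = 67.3 · 0.8192

55.1322 %


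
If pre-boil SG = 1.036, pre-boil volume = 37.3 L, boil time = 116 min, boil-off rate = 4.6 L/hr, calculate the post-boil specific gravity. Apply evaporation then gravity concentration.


V_post = V_pre − rate·(t/60);  SG_post = 1 + (SG_pre−1)·V_pre/V_post
V_post = 37.3 − 4.6·(116/60) = 28.4067
SG_post = 1 + (1.036 − 1)·37.3/28.4067

1.0473


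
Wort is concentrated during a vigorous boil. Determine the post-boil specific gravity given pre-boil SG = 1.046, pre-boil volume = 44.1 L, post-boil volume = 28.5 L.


SG_post = 1 + (SG_pre − 1)·V_pre/V_post
pts_pre = (1.046 − 1)·1000 = 46.0000
pts_post = 46.0000·44.1/28.5 = 71.1789
SG_post = 1 + 71.1789/1000

1.0712


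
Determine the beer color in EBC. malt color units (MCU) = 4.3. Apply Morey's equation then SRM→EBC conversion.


SRM = 1.4922·MCU^0.6859;  EBC = SRM·1.97
SRM = 1.4922·4.3^0.6859 = 4.0581
EBC = 4.0581·1.97

7.9945 EBC


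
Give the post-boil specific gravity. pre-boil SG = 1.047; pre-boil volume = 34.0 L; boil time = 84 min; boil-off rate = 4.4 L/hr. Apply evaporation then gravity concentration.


V_post = V_pre − rate·(t/60);  SG_post = 1 + (SG_pre−1)·V_pre/V_post
V_post = 34.0 − 4.4·(84/60) = 27.8400
SG_post = 1 + (1.047 − 1)·34.0/27.8400

1.0574


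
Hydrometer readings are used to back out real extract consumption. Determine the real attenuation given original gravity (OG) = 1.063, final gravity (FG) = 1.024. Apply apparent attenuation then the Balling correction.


AA = (OG−FG)/(OG−1)·100;  RA = AA·0.8192
AA = (1.063 − 1.024)/(1.063 − 1)·100 = 61.9048
RA = 61.9048·0.8192

50.7124 %


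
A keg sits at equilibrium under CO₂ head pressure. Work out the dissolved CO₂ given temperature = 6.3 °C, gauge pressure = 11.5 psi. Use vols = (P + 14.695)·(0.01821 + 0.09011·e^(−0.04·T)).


vols = (11.5 + 14.695)·(0.01821 + 0.09011·e^(−0.04·6.3))

2.3116 volumes


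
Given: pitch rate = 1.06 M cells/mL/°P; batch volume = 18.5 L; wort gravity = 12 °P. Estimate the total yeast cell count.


cells (billions) = rate · V_L · °P
cells = 1.06 · 18.5 · 12

235.3200 billion cells


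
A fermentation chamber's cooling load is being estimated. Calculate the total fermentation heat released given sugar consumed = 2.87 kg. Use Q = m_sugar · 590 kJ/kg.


Q = 2.87 · 590

1693.3000 kJ


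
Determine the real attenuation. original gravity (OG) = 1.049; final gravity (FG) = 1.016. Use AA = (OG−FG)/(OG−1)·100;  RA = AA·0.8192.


AA = (1.049 − 1.016)/(1.049 − 1)·100 = 67.3469
RA = 67.3469·0.8192

55.1706 %


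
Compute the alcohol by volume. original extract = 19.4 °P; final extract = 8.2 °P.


SG = 259/(259 − P);  ABV = (OG − FG)·131.25
OG = 259/(259 − 19.4) = 1.0810
FG = 259/(259 − 8.2) = 1.0327
ABV = (1.0810 − 1.0327)·131.25

6.3358 % ABV


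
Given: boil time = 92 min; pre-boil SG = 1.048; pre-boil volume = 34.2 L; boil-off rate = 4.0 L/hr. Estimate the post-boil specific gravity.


V_post = V_pre − rate·(t/60);  SG_post = 1 + (SG_pre−1)·V_pre/V_post
V_post = 34.2 − 4.0·(92/60) = 28.0667
SG_post = 1 + (1.048 − 1)·34.2/28.0667

1.0585


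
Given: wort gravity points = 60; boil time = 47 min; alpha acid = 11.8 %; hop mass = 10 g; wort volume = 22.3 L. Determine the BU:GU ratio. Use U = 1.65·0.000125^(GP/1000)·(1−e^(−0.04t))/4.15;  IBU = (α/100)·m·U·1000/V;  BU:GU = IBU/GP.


U = 1.65·0.000125^(60/1000)·(1−e^(−0.04·47))/4.15 = 0.1965
IBU = (11.8/100)·10·0.1965·1000/22.3 = 10.3973
BU:GU = 10.3973/60

0.1733


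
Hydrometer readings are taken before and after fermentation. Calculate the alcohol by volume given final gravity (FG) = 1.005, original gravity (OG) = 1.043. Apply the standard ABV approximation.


ABV = (OG − FG) · 131.25
ABV = (1.043 − 1.005) · 131.25

4.9875 % ABV


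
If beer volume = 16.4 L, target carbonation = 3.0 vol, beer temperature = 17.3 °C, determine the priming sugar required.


residual = 14.695·(0.01821 + 0.09011·e^(−0.04·T));  sugar = (target − residual)·4.0·V
residual = 14.695·(0.01821 + 0.09011·e^(−0.04·17.3)) = 0.9304
sugar = (3.0 − 0.9304)·4.0·16.4

135.7632 g


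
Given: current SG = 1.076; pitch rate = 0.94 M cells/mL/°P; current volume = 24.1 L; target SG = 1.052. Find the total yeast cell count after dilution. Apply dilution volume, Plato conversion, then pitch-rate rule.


V_w = V·((SG_c−1)/(SG_t−1)−1);  °P = 259 − 259/SG_t;  cells = rate·(V+V_w)·°P
V_w = 24.1·((1.076−1)/(1.052−1)−1) = 11.1231
V_final = 24.1 + 11.1231 = 35.2231
°P = 259 − 259/1.052 = 12.8023
cells = 0.94·35.2231·12.8023

423.8796 billion cells


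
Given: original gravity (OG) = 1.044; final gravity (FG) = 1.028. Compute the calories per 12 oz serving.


ABW = (OG−FG)·131.25·0.79/FG;  °P = 259 − 259/SG (for OG→OE and FG→AE);  RE = 0.1808·OE + 0.8192·AE;  Cal = (6.9·ABW + 4·(RE−0.1))·FG·3.55
ABW = (1.044 − 1.028)·131.25·0.79/1.028 = 1.6138
OE = 259 − 259/1.044 = 10.9157 °P
AE = 259 − 259/1.028 = 7.0545 °P
RE = 0.1808·10.9157 + 0.8192·7.0545 = 7.7526 °P
Cal = (6.9·1.6138 + 4·(7.7526−0.1))·1.028·3.55

152.3466 kcal


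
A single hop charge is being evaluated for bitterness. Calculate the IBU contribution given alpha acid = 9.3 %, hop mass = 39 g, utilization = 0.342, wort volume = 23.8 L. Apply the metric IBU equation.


IBU = (α/100)·mass·U·1000 / V
IBU = (9.3/100)·39·0.342·1000 / 23.8

52.1191 IBU


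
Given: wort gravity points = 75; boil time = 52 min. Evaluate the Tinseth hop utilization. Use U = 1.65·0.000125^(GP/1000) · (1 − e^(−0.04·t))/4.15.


bigness = 1.65·0.000125^(75/1000) = 0.8409
boil_factor = (1 − e^(−0.04·52))/4.15 = 0.2109
U = 0.8409 · 0.2109

0.1773


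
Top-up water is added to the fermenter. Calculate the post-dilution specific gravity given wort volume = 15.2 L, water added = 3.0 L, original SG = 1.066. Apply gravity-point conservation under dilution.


SG_new = 1 + (SG_old − 1)·V_old/(V_old + V_water)
pts = (1.066 − 1)·1000·15.2/(15.2 + 3.0) = 55.1209
SG_new = 1 + 55.1209/1000

1.0551


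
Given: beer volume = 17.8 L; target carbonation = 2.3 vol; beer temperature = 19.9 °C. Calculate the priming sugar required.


residual = 14.695·(0.01821 + 0.09011·e^(−0.04·T));  sugar = (target − residual)·4.0·V
residual = 14.695·(0.01821 + 0.09011·e^(−0.04·19.9)) = 0.8650
sugar = (2.3 − 0.8650)·4.0·17.8

102.1743 g


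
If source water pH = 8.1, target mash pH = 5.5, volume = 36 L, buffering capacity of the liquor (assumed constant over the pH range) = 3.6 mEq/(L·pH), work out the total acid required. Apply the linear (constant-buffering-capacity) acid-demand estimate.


acid = buffering capacity · (pH_source − pH_target) · V
acid = 3.6 · (8.1 − 5.5) · 36

336.9600 mEq


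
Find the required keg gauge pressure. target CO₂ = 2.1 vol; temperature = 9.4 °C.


psi = vols/(0.01821 + 0.09011·e^(−0.04·T)) − 14.695
psi = 2.1/(0.01821 + 0.09011·e^(−0.04·9.4)) − 14.695

11.5289 psi


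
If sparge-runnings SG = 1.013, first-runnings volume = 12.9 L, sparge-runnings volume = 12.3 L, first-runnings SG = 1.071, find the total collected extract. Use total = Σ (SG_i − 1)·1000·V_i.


first = (1.071 − 1)·1000·12.9 = 915.9000
sparge = (1.013 − 1)·1000·12.3 = 159.9000
total = 915.9000 + 159.9000

1075.8000 gravity·L


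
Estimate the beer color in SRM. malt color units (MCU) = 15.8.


SRM = 1.4922 · MCU^0.6859
SRM = 1.4922 · 15.8^0.6859

9.9080 SRM


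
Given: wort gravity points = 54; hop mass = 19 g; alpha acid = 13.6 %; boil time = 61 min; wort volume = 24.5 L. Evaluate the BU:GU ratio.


U = 1.65·0.000125^(GP/1000)·(1−e^(−0.04t))/4.15;  IBU = (α/100)·m·U·1000/V;  BU:GU = IBU/GP
U = 1.65·0.000125^(54/1000)·(1−e^(−0.04·61))/4.15 = 0.2234
IBU = (13.6/100)·19·0.2234·1000/24.5 = 23.5608
BU:GU = 23.5608/54

0.4363


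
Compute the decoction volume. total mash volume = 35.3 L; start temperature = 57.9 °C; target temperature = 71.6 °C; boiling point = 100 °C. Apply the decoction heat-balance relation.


V_dec = V_total·(T_target − T_start)/(T_boil − T_start)
V_dec = 35.3·(71.6 − 57.9)/(100 − 57.9)

11.4872 L


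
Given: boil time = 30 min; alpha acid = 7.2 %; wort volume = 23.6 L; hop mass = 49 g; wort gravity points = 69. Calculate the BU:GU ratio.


U = 1.65·0.000125^(GP/1000)·(1−e^(−0.04t))/4.15;  IBU = (α/100)·m·U·1000/V;  BU:GU = IBU/GP
U = 1.65·0.000125^(69/1000)·(1−e^(−0.04·30))/4.15 = 0.1494
IBU = (7.2/100)·49·0.1494·1000/23.6 = 22.3406
BU:GU = 22.3406/69

0.3238


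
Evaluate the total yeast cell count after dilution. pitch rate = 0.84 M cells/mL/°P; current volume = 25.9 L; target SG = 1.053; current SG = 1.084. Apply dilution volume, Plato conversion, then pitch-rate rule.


V_w = V·((SG_c−1)/(SG_t−1)−1);  °P = 259 − 259/SG_t;  cells = rate·(V+V_w)·°P
V_w = 25.9·((1.084−1)/(1.053−1)−1) = 15.1491
V_final = 25.9 + 15.1491 = 41.0491
°P = 259 − 259/1.053 = 13.0361
cells = 0.84·41.0491·13.0361

449.5000 billion cells


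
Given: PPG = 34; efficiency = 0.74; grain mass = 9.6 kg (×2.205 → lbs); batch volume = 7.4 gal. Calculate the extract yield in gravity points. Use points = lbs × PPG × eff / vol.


lbs = 9.6 × 2.205 = 21.1680
points = 21.1680 × 34 × 0.74 / 7.4

71.9712 points


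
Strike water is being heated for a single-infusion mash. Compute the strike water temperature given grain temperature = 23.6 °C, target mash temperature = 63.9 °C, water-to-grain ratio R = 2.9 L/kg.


T_strike = (0.41/R)·(T_mash − T_grain) + T_mash
T_strike = (0.41/2.9)·(63.9 − 23.6) + 63.9

69.5976 °C


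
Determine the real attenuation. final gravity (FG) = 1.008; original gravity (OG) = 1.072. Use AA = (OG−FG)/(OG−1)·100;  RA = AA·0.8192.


AA = (1.072 − 1.008)/(1.072 − 1)·100 = 88.8889
RA = 88.8889·0.8192

72.8178 %


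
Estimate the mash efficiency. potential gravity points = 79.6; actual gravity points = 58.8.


efficiency = actual / potential × 100
efficiency = 58.8 / 79.6 × 100

73.8693 %


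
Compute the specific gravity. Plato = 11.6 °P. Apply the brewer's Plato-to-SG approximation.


SG = 259/(259 − P)
SG = 259/(259 − 11.6)

1.0469


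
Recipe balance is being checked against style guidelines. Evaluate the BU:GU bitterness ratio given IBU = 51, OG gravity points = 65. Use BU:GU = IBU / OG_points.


BU:GU = 51 / 65

0.7846


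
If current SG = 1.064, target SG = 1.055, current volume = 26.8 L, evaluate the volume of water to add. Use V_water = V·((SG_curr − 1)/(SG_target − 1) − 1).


V_water = 26.8·((1.064 − 1)/(1.055 − 1) − 1)

4.3855 L


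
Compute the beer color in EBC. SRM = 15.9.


EBC = SRM · 1.97
EBC = 15.9 · 1.97

31.3230 EBC


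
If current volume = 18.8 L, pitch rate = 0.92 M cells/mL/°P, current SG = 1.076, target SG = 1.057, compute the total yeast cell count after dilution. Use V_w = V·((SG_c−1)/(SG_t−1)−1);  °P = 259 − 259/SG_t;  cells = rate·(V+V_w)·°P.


V_w = 18.8·((1.076−1)/(1.057−1)−1) = 6.2667
V_final = 18.8 + 6.2667 = 25.0667
°P = 259 − 259/1.057 = 13.9669
cells = 0.92·25.0667·13.9669

322.0950 billion cells


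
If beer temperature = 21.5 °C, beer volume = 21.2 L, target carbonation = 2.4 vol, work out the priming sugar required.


residual = 14.695·(0.01821 + 0.09011·e^(−0.04·T));  sugar = (target − residual)·4.0·V
residual = 14.695·(0.01821 + 0.09011·e^(−0.04·21.5)) = 0.8279
sugar = (2.4 − 0.8279)·4.0·21.2

133.3113 g


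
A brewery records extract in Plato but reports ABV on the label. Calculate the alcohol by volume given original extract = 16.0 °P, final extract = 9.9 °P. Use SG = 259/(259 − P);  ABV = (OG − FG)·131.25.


OG = 259/(259 − 16.0) = 1.0658
FG = 259/(259 − 9.9) = 1.0397
ABV = (1.0658 − 1.0397)·131.25

3.4257 % ABV


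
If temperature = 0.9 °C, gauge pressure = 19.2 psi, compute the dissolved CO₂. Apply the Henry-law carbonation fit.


vols = (P + 14.695)·(0.01821 + 0.09011·e^(−0.04·T))
vols = (19.2 + 14.695)·(0.01821 + 0.09011·e^(−0.04·0.9))

3.5635 volumes


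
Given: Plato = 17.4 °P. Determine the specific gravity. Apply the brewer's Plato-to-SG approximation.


SG = 259/(259 − P)
SG = 259/(259 − 17.4)

1.0720


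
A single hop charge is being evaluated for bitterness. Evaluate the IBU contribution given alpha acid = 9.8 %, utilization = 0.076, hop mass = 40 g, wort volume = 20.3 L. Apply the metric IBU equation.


IBU = (α/100)·mass·U·1000 / V
IBU = (9.8/100)·40·0.076·1000 / 20.3

14.6759 IBU


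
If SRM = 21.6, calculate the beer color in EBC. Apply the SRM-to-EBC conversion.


EBC = SRM · 1.97
EBC = 21.6 · 1.97

42.5520 EBC


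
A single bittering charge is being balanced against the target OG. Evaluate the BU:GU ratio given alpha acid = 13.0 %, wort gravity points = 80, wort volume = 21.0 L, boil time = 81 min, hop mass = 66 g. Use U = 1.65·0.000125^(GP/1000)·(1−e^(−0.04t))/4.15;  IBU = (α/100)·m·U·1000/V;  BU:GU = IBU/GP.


U = 1.65·0.000125^(80/1000)·(1−e^(−0.04·81))/4.15 = 0.1861
IBU = (13.0/100)·66·0.1861·1000/21.0 = 76.0512
BU:GU = 76.0512/80

0.9506


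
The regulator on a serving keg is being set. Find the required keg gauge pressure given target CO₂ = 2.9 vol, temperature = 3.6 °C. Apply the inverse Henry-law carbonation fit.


psi = vols/(0.01821 + 0.09011·e^(−0.04·T)) − 14.695
psi = 2.9/(0.01821 + 0.09011·e^(−0.04·3.6)) − 14.695

15.4395 psi


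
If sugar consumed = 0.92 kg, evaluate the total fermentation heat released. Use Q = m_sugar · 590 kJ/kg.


Q = 0.92 · 590

542.8000 kJ


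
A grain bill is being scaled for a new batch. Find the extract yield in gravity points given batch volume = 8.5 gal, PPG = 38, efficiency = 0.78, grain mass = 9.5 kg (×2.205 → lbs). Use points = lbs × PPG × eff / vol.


lbs = 9.5 × 2.205 = 20.9475
points = 20.9475 × 38 × 0.78 / 8.5

73.0452 points


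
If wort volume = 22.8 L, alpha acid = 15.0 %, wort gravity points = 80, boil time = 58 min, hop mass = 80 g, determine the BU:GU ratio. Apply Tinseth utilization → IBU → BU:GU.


U = 1.65·0.000125^(GP/1000)·(1−e^(−0.04t))/4.15;  IBU = (α/100)·m·U·1000/V;  BU:GU = IBU/GP
U = 1.65·0.000125^(80/1000)·(1−e^(−0.04·58))/4.15 = 0.1747
IBU = (15.0/100)·80·0.1747·1000/22.8 = 91.9411
BU:GU = 91.9411/80

1.1493


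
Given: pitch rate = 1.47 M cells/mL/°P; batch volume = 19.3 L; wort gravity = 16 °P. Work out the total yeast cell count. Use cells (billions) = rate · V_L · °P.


cells = 1.47 · 19.3 · 16

453.9360 billion cells


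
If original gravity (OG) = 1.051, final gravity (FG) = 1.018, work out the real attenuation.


AA = (OG−FG)/(OG−1)·100;  RA = AA·0.8192
AA = (1.051 − 1.018)/(1.051 − 1)·100 = 64.7059
RA = 64.7059·0.8192

53.0071 %


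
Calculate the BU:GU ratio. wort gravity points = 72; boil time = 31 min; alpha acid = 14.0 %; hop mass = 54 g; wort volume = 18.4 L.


U = 1.65·0.000125^(GP/1000)·(1−e^(−0.04t))/4.15;  IBU = (α/100)·m·U·1000/V;  BU:GU = IBU/GP
U = 1.65·0.000125^(72/1000)·(1−e^(−0.04·31))/4.15 = 0.1479
IBU = (14.0/100)·54·0.1479·1000/18.4 = 60.7788
BU:GU = 60.7788/72

0.8442


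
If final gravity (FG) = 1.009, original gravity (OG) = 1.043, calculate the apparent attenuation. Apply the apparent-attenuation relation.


AA = (OG − FG)/(OG − 1) · 100
AA = (1.043 − 1.009)/(1.043 − 1) · 100

79.0698 %


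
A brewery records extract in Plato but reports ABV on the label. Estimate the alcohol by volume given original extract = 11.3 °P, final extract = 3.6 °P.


SG = 259/(259 − P);  ABV = (OG − FG)·131.25
OG = 259/(259 − 11.3) = 1.0456
FG = 259/(259 − 3.6) = 1.0141
ABV = (1.0456 − 1.0141)·131.25

4.1375 % ABV


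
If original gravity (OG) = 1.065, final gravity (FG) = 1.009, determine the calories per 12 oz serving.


ABW = (OG−FG)·131.25·0.79/FG;  °P = 259 − 259/SG (for OG→OE and FG→AE);  RE = 0.1808·OE + 0.8192·AE;  Cal = (6.9·ABW + 4·(RE−0.1))·FG·3.55
ABW = (1.065 − 1.009)·131.25·0.79/1.009 = 5.7547
OE = 259 − 259/1.065 = 15.8075 °P
AE = 259 − 259/1.009 = 2.3102 °P
RE = 0.1808·15.8075 + 0.8192·2.3102 = 4.7505 °P
Cal = (6.9·5.7547 + 4·(4.7505−0.1))·1.009·3.55

208.8619 kcal


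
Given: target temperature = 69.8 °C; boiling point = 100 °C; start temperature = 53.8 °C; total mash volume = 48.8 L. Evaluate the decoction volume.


V_dec = V_total·(T_target − T_start)/(T_boil − T_start)
V_dec = 48.8·(69.8 − 53.8)/(100 − 53.8)

16.9004 L


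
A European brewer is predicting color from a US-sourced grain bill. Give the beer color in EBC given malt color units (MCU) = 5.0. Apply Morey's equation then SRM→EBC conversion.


SRM = 1.4922·MCU^0.6859;  EBC = SRM·1.97
SRM = 1.4922·5.0^0.6859 = 4.5004
EBC = 4.5004·1.97

8.8658 EBC


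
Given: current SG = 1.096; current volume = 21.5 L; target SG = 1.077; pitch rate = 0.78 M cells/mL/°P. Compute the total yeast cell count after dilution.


V_w = V·((SG_c−1)/(SG_t−1)−1);  °P = 259 − 259/SG_t;  cells = rate·(V+V_w)·°P
V_w = 21.5·((1.096−1)/(1.077−1)−1) = 5.3052
V_final = 21.5 + 5.3052 = 26.8052
°P = 259 − 259/1.077 = 18.5172
cells = 0.78·26.8052·18.5172

387.1581 billion cells


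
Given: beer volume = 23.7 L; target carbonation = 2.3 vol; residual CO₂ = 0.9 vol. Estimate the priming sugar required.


sugar = (target − residual)·4.0·V
sugar = (2.3 − 0.9)·4.0·23.7

132.7200 g


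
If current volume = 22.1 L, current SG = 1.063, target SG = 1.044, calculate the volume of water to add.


V_water = V·((SG_curr − 1)/(SG_target − 1) − 1)
V_water = 22.1·((1.063 − 1)/(1.044 − 1) − 1)

9.5432 L


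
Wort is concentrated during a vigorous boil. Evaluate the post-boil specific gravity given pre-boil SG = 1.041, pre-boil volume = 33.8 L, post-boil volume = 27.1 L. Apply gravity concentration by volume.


SG_post = 1 + (SG_pre − 1)·V_pre/V_post
pts_pre = (1.041 − 1)·1000 = 41.0000
pts_post = 41.0000·33.8/27.1 = 51.1365
SG_post = 1 + 51.1365/1000

1.0511


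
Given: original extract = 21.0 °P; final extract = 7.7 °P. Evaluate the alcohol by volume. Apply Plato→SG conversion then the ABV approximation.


SG = 259/(259 − P);  ABV = (OG − FG)·131.25
OG = 259/(259 − 21.0) = 1.0882
FG = 259/(259 − 7.7) = 1.0306
ABV = (1.0882 − 1.0306)·131.25

7.5593 % ABV


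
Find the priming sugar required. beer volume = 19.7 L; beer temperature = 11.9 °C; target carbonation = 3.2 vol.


residual = 14.695·(0.01821 + 0.09011·e^(−0.04·T));  sugar = (target − residual)·4.0·V
residual = 14.695·(0.01821 + 0.09011·e^(−0.04·11.9)) = 1.0903
sugar = (3.2 − 1.0903)·4.0·19.7

166.2481 g


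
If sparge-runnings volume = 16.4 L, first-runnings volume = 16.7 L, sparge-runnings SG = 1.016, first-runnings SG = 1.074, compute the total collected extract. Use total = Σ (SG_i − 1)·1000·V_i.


first = (1.074 − 1)·1000·16.7 = 1235.8000
sparge = (1.016 − 1)·1000·16.4 = 262.4000
total = 1235.8000 + 262.4000

1498.2000 gravity·L


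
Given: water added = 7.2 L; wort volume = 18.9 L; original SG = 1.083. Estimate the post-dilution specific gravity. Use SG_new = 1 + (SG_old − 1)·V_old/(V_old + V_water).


pts = (1.083 − 1)·1000·18.9/(18.9 + 7.2) = 60.1034
SG_new = 1 + 60.1034/1000

1.0601


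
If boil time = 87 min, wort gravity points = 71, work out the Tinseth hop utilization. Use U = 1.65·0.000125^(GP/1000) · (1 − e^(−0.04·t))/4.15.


bigness = 1.65·0.000125^(71/1000) = 0.8717
boil_factor = (1 − e^(−0.04·87))/4.15 = 0.2335
U = 0.8717 · 0.2335

0.2036


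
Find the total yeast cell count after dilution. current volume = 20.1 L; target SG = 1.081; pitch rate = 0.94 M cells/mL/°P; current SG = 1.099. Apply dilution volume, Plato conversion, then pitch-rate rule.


V_w = V·((SG_c−1)/(SG_t−1)−1);  °P = 259 − 259/SG_t;  cells = rate·(V+V_w)·°P
V_w = 20.1·((1.099−1)/(1.081−1)−1) = 4.4667
V_final = 20.1 + 4.4667 = 24.5667
°P = 259 − 259/1.081 = 19.4070
cells = 0.94·24.5667·19.4070

448.1601 billion cells


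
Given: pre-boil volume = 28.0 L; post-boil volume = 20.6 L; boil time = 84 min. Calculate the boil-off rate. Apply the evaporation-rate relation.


rate = (V_pre − V_post) / (t_min/60)
rate = (28.0 − 20.6) / (84/60)

5.2857 L/hr


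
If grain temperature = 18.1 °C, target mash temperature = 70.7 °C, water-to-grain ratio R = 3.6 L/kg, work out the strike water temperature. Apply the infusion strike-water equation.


T_strike = (0.41/R)·(T_mash − T_grain) + T_mash
T_strike = (0.41/3.6)·(70.7 − 18.1) + 70.7

76.6906 °C


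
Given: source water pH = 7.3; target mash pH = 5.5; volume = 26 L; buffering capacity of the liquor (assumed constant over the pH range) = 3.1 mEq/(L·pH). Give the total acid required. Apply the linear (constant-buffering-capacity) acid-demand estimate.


acid = buffering capacity · (pH_source − pH_target) · V
acid = 3.1 · (7.3 − 5.5) · 26

145.0800 mEq


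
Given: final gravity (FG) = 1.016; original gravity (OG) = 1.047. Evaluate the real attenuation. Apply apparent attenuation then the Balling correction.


AA = (OG−FG)/(OG−1)·100;  RA = AA·0.8192
AA = (1.047 − 1.016)/(1.047 − 1)·100 = 65.9574
RA = 65.9574·0.8192

54.0323 %


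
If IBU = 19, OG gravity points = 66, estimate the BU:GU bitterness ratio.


BU:GU = IBU / OG_points
BU:GU = 19 / 66

0.2879


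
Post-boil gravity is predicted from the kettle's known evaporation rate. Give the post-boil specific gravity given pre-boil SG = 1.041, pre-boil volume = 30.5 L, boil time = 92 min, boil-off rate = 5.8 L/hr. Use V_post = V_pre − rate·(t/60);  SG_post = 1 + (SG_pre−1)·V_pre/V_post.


V_post = 30.5 − 5.8·(92/60) = 21.6067
SG_post = 1 + (1.041 − 1)·30.5/21.6067

1.0579


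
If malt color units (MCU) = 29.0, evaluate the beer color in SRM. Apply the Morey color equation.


SRM = 1.4922 · MCU^0.6859
SRM = 1.4922 · 29.0^0.6859

15.0275 SRM


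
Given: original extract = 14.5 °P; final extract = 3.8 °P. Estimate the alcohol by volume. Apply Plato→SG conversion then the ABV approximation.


SG = 259/(259 − P);  ABV = (OG − FG)·131.25
OG = 259/(259 − 14.5) = 1.0593
FG = 259/(259 − 3.8) = 1.0149
ABV = (1.0593 − 1.0149)·131.25

5.8294 % ABV


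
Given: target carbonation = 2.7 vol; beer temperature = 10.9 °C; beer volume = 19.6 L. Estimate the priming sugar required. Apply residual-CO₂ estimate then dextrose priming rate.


residual = 14.695·(0.01821 + 0.09011·e^(−0.04·T));  sugar = (target − residual)·4.0·V
residual = 14.695·(0.01821 + 0.09011·e^(−0.04·10.9)) = 1.1238
sugar = (2.7 − 1.1238)·4.0·19.6

123.5721 g


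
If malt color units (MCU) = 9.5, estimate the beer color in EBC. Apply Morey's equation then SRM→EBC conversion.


SRM = 1.4922·MCU^0.6859;  EBC = SRM·1.97
SRM = 1.4922·9.5^0.6859 = 6.9895
EBC = 6.9895·1.97

13.7694 EBC


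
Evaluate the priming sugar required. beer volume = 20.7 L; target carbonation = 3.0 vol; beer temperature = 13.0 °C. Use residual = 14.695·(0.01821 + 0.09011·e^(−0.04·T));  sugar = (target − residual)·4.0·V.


residual = 14.695·(0.01821 + 0.09011·e^(−0.04·13.0)) = 1.0548
sugar = (3.0 − 1.0548)·4.0·20.7

161.0592 g


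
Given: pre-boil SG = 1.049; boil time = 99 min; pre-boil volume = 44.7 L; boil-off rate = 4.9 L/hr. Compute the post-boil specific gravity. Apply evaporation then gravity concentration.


V_post = V_pre − rate·(t/60);  SG_post = 1 + (SG_pre−1)·V_pre/V_post
V_post = 44.7 − 4.9·(99/60) = 36.6150
SG_post = 1 + (1.049 − 1)·44.7/36.6150

1.0598
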